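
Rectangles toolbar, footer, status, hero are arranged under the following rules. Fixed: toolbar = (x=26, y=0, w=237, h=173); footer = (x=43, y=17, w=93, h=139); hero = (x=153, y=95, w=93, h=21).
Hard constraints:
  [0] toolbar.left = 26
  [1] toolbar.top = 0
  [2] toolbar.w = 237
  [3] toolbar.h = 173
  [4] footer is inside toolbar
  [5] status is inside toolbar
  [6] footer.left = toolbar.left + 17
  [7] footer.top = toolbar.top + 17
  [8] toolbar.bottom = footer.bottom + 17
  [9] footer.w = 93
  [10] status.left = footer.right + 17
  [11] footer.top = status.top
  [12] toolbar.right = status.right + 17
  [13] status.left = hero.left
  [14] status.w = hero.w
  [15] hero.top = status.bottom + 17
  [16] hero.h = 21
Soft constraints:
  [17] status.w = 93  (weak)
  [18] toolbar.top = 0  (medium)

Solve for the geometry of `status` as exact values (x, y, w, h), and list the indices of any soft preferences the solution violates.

1. status.x = 153  [status.left = footer.right + 17]
2. status.y = 17  [footer.top = status.top]
3. status.w = 93  [toolbar.right = status.right + 17]
4. status.h = 61  [hero.top = status.bottom + 17]

status = (x=153, y=17, w=93, h=61)
violated soft preferences: none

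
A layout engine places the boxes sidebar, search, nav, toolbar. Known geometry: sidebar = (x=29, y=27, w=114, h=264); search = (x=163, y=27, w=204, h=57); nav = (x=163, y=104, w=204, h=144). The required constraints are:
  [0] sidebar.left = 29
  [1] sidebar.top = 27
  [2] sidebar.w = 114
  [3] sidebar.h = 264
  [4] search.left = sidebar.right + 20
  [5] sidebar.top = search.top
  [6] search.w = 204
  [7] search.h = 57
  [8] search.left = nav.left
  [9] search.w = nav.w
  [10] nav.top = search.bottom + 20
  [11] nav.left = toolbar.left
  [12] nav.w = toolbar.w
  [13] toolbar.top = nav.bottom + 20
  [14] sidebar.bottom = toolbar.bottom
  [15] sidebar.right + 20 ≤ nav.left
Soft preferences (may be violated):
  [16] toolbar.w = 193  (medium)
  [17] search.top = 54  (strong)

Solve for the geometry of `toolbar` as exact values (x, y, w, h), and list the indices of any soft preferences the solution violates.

toolbar = (x=163, y=268, w=204, h=23)
violated soft preferences: 16, 17

1. toolbar.x = 163  [nav.left = toolbar.left]
2. toolbar.w = 204  [nav.w = toolbar.w]
3. toolbar.y = 268  [toolbar.top = nav.bottom + 20]
4. toolbar.h = 23  [sidebar.bottom = toolbar.bottom]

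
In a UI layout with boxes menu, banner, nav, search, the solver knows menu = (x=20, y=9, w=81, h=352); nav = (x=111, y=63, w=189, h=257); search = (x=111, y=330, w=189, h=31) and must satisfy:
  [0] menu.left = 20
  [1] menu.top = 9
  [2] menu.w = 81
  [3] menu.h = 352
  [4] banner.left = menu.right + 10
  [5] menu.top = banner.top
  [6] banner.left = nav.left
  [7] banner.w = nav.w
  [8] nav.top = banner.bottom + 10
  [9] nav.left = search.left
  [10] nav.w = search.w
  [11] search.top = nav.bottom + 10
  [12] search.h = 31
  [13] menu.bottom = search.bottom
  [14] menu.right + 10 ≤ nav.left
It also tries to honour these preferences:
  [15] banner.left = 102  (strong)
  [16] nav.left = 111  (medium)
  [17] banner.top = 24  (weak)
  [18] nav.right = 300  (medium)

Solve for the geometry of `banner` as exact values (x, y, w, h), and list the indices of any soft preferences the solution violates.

1. banner.x = 111  [banner.left = menu.right + 10]
2. banner.y = 9  [menu.top = banner.top]
3. banner.w = 189  [banner.w = nav.w]
4. banner.h = 44  [nav.top = banner.bottom + 10]

banner = (x=111, y=9, w=189, h=44)
violated soft preferences: 15, 17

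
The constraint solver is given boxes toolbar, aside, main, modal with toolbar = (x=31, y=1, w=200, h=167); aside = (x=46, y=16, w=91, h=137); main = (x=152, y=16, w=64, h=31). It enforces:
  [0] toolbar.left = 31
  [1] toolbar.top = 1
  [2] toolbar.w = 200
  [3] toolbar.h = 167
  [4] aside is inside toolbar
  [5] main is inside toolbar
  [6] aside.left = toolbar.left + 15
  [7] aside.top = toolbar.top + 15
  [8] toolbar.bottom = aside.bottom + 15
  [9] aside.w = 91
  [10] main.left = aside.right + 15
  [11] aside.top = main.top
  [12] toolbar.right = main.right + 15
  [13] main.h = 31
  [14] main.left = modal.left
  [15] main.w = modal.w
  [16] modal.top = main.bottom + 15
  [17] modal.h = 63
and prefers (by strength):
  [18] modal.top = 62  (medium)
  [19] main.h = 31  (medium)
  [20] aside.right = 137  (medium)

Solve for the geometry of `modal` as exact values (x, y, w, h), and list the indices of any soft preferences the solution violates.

modal = (x=152, y=62, w=64, h=63)
violated soft preferences: none

1. modal.x = 152  [main.left = modal.left]
2. modal.w = 64  [main.w = modal.w]
3. modal.y = 62  [modal.top = main.bottom + 15]
4. modal.h = 63  [modal.h = 63]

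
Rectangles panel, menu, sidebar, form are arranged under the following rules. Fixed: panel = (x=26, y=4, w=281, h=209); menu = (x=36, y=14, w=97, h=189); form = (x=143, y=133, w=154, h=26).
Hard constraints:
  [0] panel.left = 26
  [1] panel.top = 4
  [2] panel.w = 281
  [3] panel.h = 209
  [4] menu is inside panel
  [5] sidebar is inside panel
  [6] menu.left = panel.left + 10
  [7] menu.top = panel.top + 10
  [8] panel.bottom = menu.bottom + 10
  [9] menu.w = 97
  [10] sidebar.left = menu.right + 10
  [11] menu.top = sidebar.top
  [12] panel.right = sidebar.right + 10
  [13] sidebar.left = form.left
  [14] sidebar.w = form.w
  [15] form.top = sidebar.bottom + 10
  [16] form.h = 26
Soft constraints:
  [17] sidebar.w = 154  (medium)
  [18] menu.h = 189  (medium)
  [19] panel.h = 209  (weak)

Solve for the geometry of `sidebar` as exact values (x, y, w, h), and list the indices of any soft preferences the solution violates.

1. sidebar.x = 143  [sidebar.left = menu.right + 10]
2. sidebar.y = 14  [menu.top = sidebar.top]
3. sidebar.w = 154  [panel.right = sidebar.right + 10]
4. sidebar.h = 109  [form.top = sidebar.bottom + 10]

sidebar = (x=143, y=14, w=154, h=109)
violated soft preferences: none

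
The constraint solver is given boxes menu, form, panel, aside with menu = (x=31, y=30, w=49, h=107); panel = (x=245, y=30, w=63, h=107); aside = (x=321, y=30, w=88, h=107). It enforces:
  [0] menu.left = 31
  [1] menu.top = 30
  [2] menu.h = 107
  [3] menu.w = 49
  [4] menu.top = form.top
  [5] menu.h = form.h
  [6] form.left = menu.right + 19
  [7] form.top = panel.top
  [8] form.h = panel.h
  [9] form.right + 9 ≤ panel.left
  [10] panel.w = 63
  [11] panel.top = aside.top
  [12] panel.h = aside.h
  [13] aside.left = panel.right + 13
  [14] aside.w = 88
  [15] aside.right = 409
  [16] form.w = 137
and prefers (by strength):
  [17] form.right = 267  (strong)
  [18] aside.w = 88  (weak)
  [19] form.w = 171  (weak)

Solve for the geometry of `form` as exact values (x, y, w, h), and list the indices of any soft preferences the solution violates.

1. form.y = 30  [menu.top = form.top]
2. form.h = 107  [menu.h = form.h]
3. form.x = 99  [form.left = menu.right + 19]
4. form.w = 137  [form.w = 137]

form = (x=99, y=30, w=137, h=107)
violated soft preferences: 17, 19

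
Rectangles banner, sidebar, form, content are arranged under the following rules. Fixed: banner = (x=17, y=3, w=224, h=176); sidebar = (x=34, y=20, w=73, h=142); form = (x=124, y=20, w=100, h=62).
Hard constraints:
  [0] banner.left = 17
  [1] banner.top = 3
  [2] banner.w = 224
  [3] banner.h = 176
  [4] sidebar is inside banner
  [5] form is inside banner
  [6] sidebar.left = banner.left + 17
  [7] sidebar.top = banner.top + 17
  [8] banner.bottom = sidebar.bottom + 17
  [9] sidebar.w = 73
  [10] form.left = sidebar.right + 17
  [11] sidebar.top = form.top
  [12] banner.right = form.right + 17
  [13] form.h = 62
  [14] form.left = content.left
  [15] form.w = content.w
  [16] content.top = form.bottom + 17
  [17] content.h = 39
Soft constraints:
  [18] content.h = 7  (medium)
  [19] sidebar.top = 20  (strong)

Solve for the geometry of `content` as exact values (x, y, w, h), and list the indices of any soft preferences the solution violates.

1. content.x = 124  [form.left = content.left]
2. content.w = 100  [form.w = content.w]
3. content.y = 99  [content.top = form.bottom + 17]
4. content.h = 39  [content.h = 39]

content = (x=124, y=99, w=100, h=39)
violated soft preferences: 18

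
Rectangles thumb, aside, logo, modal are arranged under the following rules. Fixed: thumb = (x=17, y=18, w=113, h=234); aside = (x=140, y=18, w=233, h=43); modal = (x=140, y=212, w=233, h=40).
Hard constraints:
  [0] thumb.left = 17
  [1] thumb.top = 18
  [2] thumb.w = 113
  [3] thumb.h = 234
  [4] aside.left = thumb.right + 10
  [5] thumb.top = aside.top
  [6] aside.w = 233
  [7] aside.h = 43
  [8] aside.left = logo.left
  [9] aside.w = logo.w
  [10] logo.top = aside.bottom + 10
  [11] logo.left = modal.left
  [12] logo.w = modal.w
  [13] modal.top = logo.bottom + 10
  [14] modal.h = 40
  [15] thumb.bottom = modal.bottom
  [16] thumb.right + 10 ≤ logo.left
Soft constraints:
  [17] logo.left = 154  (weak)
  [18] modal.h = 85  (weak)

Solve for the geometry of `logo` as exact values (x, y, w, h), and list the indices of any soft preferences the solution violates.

1. logo.x = 140  [aside.left = logo.left]
2. logo.w = 233  [aside.w = logo.w]
3. logo.y = 71  [logo.top = aside.bottom + 10]
4. logo.h = 131  [modal.top = logo.bottom + 10]

logo = (x=140, y=71, w=233, h=131)
violated soft preferences: 17, 18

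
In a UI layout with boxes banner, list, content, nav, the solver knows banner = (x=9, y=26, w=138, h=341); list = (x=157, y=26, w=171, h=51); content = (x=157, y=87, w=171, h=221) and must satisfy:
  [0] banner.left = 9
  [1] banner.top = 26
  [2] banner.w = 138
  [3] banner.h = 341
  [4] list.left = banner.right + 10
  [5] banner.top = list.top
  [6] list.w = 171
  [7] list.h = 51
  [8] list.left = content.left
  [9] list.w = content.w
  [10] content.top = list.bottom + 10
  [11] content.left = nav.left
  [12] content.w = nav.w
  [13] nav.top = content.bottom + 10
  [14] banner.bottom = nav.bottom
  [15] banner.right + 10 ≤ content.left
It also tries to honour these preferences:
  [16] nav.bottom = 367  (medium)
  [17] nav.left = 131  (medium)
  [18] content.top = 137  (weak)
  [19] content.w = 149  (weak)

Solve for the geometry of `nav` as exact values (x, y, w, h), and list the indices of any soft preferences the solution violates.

1. nav.x = 157  [content.left = nav.left]
2. nav.w = 171  [content.w = nav.w]
3. nav.y = 318  [nav.top = content.bottom + 10]
4. nav.h = 49  [banner.bottom = nav.bottom]

nav = (x=157, y=318, w=171, h=49)
violated soft preferences: 17, 18, 19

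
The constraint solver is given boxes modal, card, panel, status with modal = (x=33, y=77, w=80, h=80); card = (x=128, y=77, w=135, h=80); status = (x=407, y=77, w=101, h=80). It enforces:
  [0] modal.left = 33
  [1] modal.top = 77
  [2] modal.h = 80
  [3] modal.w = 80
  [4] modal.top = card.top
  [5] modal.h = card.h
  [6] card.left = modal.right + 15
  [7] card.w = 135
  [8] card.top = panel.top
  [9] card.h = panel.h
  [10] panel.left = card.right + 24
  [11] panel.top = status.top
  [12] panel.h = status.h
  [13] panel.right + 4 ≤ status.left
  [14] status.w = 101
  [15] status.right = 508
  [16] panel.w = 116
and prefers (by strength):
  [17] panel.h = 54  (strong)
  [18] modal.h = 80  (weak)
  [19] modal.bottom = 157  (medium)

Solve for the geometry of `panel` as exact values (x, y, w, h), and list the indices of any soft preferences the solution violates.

1. panel.y = 77  [card.top = panel.top]
2. panel.h = 80  [card.h = panel.h]
3. panel.x = 287  [panel.left = card.right + 24]
4. panel.w = 116  [panel.w = 116]

panel = (x=287, y=77, w=116, h=80)
violated soft preferences: 17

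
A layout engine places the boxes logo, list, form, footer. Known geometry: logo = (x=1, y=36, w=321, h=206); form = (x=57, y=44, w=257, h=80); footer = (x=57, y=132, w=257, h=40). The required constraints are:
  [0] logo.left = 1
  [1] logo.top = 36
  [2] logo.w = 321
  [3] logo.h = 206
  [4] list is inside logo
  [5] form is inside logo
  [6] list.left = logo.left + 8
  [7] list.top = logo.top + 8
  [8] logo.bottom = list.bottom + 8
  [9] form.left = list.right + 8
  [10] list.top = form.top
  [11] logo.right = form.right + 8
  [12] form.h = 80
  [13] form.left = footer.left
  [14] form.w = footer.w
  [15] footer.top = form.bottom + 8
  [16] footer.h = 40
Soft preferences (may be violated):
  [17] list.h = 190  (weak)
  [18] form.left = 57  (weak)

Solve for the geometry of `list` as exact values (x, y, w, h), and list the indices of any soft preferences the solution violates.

list = (x=9, y=44, w=40, h=190)
violated soft preferences: none

1. list.x = 9  [list.left = logo.left + 8]
2. list.y = 44  [list.top = logo.top + 8]
3. list.h = 190  [logo.bottom = list.bottom + 8]
4. list.w = 40  [form.left = list.right + 8]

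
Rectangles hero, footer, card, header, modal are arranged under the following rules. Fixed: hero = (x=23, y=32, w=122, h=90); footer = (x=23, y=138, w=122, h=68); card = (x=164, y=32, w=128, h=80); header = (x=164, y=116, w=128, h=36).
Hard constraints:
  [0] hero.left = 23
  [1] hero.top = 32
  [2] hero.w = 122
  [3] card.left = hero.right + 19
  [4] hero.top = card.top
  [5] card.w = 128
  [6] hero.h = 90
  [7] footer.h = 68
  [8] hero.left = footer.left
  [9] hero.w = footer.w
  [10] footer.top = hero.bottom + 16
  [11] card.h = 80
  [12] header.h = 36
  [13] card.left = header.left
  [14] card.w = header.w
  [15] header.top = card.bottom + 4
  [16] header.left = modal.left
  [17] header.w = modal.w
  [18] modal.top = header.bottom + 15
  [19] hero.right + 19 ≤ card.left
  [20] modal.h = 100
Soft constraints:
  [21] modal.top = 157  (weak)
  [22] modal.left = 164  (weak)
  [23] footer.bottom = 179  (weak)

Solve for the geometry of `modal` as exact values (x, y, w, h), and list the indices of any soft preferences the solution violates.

1. modal.x = 164  [header.left = modal.left]
2. modal.w = 128  [header.w = modal.w]
3. modal.y = 167  [modal.top = header.bottom + 15]
4. modal.h = 100  [modal.h = 100]

modal = (x=164, y=167, w=128, h=100)
violated soft preferences: 21, 23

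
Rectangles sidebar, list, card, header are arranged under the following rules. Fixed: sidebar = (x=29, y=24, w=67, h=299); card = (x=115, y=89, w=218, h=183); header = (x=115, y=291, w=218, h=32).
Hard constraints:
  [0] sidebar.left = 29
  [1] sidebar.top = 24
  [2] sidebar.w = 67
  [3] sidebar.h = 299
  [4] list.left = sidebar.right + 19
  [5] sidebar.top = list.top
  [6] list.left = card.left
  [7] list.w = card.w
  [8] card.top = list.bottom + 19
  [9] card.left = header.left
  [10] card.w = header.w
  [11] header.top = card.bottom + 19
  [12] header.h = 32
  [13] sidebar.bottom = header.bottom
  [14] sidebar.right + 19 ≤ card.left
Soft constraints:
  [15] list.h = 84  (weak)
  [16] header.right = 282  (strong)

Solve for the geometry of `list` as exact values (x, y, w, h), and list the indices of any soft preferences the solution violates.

list = (x=115, y=24, w=218, h=46)
violated soft preferences: 15, 16

1. list.x = 115  [list.left = sidebar.right + 19]
2. list.y = 24  [sidebar.top = list.top]
3. list.w = 218  [list.w = card.w]
4. list.h = 46  [card.top = list.bottom + 19]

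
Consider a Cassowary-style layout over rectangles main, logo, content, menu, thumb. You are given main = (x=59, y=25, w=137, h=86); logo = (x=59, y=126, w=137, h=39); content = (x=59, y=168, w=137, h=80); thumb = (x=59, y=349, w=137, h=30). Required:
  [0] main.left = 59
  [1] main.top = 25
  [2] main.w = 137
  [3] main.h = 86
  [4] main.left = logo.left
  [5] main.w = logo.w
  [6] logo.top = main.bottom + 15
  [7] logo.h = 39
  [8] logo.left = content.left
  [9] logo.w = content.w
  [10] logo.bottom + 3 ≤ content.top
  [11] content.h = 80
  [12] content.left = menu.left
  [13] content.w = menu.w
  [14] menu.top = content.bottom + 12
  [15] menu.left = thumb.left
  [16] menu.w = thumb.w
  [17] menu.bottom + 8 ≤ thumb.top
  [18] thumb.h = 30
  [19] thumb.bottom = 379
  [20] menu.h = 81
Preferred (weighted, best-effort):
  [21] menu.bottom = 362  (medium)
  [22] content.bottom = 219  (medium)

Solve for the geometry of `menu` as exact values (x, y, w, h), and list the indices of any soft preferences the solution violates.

1. menu.x = 59  [content.left = menu.left]
2. menu.w = 137  [content.w = menu.w]
3. menu.y = 260  [menu.top = content.bottom + 12]
4. menu.h = 81  [menu.h = 81]

menu = (x=59, y=260, w=137, h=81)
violated soft preferences: 21, 22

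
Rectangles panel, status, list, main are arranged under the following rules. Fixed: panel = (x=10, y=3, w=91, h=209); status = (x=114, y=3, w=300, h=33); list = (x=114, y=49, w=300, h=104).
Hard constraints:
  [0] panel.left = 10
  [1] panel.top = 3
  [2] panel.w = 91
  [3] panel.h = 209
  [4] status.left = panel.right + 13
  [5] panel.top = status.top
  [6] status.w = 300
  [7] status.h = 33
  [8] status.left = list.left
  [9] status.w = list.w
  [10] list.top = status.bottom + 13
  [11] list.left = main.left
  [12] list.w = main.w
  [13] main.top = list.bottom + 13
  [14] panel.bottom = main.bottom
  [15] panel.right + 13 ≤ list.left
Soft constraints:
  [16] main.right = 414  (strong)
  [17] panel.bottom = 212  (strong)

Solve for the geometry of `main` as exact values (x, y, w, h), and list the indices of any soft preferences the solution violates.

main = (x=114, y=166, w=300, h=46)
violated soft preferences: none

1. main.x = 114  [list.left = main.left]
2. main.w = 300  [list.w = main.w]
3. main.y = 166  [main.top = list.bottom + 13]
4. main.h = 46  [panel.bottom = main.bottom]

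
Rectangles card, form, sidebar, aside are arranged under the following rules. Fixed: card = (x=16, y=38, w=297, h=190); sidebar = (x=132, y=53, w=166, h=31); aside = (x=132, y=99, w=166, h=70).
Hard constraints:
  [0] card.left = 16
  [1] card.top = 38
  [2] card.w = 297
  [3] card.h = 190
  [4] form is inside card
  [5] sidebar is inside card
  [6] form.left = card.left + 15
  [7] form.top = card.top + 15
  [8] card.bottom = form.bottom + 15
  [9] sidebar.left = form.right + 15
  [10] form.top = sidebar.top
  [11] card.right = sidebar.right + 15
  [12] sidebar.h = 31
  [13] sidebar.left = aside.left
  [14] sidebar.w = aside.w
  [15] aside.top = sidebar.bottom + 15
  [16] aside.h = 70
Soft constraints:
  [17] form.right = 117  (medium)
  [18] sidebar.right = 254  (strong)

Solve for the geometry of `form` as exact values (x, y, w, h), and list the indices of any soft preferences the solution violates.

form = (x=31, y=53, w=86, h=160)
violated soft preferences: 18

1. form.x = 31  [form.left = card.left + 15]
2. form.y = 53  [form.top = card.top + 15]
3. form.h = 160  [card.bottom = form.bottom + 15]
4. form.w = 86  [sidebar.left = form.right + 15]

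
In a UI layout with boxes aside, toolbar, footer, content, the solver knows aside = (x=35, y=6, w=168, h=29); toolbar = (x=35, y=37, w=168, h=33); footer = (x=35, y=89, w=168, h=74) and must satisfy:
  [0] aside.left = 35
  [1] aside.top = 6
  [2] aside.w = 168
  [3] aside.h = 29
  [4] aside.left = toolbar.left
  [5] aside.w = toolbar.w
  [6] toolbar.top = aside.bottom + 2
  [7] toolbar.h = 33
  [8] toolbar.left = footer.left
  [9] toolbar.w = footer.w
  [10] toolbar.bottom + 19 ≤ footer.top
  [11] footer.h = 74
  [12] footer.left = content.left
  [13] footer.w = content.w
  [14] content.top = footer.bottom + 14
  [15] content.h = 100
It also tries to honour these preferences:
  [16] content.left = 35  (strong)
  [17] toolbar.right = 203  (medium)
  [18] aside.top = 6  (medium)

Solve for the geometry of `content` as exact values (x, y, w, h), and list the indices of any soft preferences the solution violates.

content = (x=35, y=177, w=168, h=100)
violated soft preferences: none

1. content.x = 35  [footer.left = content.left]
2. content.w = 168  [footer.w = content.w]
3. content.y = 177  [content.top = footer.bottom + 14]
4. content.h = 100  [content.h = 100]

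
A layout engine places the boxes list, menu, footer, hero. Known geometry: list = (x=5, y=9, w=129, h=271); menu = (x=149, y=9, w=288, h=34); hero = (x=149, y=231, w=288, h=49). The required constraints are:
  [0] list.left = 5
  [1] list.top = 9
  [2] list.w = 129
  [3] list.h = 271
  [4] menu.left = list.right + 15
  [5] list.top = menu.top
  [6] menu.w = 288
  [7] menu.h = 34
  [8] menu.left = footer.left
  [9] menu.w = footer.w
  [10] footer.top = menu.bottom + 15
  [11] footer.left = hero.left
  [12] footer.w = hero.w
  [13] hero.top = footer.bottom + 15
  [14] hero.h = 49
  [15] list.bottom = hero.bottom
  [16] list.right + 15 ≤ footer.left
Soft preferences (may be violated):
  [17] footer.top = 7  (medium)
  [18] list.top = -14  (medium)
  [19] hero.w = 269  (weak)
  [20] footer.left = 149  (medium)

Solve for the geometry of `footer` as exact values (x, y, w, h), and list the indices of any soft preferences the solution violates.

1. footer.x = 149  [menu.left = footer.left]
2. footer.w = 288  [menu.w = footer.w]
3. footer.y = 58  [footer.top = menu.bottom + 15]
4. footer.h = 158  [hero.top = footer.bottom + 15]

footer = (x=149, y=58, w=288, h=158)
violated soft preferences: 17, 18, 19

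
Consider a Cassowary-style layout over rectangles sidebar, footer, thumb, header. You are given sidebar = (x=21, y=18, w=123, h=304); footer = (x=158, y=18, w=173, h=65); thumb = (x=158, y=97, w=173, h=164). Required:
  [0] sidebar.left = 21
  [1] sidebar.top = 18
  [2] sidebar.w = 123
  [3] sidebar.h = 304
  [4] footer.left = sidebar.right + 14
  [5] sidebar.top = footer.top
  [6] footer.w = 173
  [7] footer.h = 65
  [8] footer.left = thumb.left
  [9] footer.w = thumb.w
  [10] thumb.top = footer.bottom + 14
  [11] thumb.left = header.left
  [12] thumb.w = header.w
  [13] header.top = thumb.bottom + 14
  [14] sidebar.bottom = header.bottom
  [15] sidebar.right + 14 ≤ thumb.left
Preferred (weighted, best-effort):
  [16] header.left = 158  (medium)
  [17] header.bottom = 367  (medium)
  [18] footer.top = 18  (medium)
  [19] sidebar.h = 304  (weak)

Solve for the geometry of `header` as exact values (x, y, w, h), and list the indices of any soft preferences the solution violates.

header = (x=158, y=275, w=173, h=47)
violated soft preferences: 17

1. header.x = 158  [thumb.left = header.left]
2. header.w = 173  [thumb.w = header.w]
3. header.y = 275  [header.top = thumb.bottom + 14]
4. header.h = 47  [sidebar.bottom = header.bottom]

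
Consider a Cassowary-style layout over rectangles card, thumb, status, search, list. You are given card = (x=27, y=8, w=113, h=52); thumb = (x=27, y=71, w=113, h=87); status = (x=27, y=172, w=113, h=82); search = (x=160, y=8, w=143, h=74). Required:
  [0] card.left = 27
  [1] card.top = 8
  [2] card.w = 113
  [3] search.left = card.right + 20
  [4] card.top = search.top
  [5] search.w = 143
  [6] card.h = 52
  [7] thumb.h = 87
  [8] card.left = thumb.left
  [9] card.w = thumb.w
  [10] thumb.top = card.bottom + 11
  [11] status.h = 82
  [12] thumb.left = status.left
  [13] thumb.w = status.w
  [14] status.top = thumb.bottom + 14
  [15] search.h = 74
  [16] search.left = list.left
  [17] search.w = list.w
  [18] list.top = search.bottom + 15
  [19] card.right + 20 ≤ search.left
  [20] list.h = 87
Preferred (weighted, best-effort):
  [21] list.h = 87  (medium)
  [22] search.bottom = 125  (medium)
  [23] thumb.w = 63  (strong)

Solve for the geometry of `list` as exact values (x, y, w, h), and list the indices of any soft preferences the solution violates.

list = (x=160, y=97, w=143, h=87)
violated soft preferences: 22, 23

1. list.x = 160  [search.left = list.left]
2. list.w = 143  [search.w = list.w]
3. list.y = 97  [list.top = search.bottom + 15]
4. list.h = 87  [list.h = 87]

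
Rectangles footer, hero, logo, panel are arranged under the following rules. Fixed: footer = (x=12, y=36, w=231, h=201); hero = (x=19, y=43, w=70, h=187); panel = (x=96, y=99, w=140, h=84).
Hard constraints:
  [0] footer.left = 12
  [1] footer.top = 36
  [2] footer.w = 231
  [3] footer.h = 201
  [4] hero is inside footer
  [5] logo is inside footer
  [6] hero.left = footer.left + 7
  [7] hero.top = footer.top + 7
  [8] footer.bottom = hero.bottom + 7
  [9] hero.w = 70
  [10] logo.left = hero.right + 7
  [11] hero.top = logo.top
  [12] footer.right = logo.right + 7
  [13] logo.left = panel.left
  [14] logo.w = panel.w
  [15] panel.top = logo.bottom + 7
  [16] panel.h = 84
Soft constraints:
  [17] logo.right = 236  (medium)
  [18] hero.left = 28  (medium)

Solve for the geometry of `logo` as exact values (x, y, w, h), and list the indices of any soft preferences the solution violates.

logo = (x=96, y=43, w=140, h=49)
violated soft preferences: 18

1. logo.x = 96  [logo.left = hero.right + 7]
2. logo.y = 43  [hero.top = logo.top]
3. logo.w = 140  [footer.right = logo.right + 7]
4. logo.h = 49  [panel.top = logo.bottom + 7]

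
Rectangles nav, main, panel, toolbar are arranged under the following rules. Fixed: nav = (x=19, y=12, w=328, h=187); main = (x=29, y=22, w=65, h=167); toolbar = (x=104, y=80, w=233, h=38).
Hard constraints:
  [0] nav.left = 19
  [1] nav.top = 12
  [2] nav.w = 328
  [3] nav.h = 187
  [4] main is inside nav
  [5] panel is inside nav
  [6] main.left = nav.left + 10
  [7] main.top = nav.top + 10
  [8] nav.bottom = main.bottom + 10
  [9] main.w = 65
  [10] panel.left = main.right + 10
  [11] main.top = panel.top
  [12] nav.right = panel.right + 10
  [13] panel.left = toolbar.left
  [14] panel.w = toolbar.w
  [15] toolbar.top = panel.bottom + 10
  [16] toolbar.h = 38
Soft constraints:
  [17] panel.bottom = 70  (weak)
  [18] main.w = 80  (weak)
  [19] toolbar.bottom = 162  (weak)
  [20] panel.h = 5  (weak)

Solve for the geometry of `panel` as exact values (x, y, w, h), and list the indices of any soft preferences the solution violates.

1. panel.x = 104  [panel.left = main.right + 10]
2. panel.y = 22  [main.top = panel.top]
3. panel.w = 233  [nav.right = panel.right + 10]
4. panel.h = 48  [toolbar.top = panel.bottom + 10]

panel = (x=104, y=22, w=233, h=48)
violated soft preferences: 18, 19, 20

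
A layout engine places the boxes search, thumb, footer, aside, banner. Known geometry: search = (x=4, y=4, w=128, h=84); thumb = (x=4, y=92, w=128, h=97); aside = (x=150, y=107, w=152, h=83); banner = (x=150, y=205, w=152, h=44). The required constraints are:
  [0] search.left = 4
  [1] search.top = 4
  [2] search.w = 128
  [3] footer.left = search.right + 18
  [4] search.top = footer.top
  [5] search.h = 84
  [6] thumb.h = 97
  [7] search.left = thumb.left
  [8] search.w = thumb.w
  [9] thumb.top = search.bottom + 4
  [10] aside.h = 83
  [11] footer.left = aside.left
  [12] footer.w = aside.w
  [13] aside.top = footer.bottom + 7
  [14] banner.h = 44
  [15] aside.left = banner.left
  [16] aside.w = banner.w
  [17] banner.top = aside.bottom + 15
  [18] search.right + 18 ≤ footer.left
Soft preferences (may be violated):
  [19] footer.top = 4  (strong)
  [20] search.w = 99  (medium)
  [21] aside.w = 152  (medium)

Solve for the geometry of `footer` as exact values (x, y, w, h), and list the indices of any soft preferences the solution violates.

1. footer.x = 150  [footer.left = search.right + 18]
2. footer.y = 4  [search.top = footer.top]
3. footer.w = 152  [footer.w = aside.w]
4. footer.h = 96  [aside.top = footer.bottom + 7]

footer = (x=150, y=4, w=152, h=96)
violated soft preferences: 20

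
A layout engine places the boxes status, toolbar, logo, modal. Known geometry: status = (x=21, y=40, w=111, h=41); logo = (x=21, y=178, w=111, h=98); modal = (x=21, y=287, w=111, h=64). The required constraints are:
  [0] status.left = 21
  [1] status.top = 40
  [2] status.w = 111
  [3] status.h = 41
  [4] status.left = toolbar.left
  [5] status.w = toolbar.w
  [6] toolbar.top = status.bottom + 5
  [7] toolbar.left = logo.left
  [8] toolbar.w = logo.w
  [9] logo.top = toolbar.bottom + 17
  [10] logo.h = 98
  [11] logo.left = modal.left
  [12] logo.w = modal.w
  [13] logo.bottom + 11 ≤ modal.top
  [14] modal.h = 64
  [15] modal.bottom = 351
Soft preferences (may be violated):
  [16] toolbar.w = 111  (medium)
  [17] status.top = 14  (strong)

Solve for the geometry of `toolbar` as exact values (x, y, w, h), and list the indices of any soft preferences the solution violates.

toolbar = (x=21, y=86, w=111, h=75)
violated soft preferences: 17

1. toolbar.x = 21  [status.left = toolbar.left]
2. toolbar.w = 111  [status.w = toolbar.w]
3. toolbar.y = 86  [toolbar.top = status.bottom + 5]
4. toolbar.h = 75  [logo.top = toolbar.bottom + 17]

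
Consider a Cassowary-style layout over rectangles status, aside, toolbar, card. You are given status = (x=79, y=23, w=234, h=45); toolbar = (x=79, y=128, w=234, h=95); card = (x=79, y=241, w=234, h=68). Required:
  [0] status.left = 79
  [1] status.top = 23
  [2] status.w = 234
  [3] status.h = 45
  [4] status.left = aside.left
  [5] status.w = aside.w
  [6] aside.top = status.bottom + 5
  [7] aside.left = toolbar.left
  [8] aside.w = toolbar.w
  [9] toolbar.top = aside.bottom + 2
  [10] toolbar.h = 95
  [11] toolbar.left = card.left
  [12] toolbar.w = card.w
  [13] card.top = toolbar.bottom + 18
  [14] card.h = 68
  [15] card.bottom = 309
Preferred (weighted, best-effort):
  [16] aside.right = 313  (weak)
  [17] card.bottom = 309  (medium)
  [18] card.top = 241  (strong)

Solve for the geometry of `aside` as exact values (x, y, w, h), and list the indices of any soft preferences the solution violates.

aside = (x=79, y=73, w=234, h=53)
violated soft preferences: none

1. aside.x = 79  [status.left = aside.left]
2. aside.w = 234  [status.w = aside.w]
3. aside.y = 73  [aside.top = status.bottom + 5]
4. aside.h = 53  [toolbar.top = aside.bottom + 2]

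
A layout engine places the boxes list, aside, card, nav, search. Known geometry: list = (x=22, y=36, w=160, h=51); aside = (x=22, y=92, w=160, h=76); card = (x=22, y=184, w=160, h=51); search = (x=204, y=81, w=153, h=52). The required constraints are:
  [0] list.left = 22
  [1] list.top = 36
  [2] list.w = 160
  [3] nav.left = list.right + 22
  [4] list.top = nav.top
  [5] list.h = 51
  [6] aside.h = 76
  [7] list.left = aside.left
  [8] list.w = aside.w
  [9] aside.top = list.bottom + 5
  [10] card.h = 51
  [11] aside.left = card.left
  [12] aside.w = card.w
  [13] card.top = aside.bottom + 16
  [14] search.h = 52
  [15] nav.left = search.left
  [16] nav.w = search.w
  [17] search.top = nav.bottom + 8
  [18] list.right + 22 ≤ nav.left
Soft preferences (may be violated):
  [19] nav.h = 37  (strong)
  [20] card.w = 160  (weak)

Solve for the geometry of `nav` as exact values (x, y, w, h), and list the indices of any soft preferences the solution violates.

1. nav.x = 204  [nav.left = list.right + 22]
2. nav.y = 36  [list.top = nav.top]
3. nav.w = 153  [nav.w = search.w]
4. nav.h = 37  [search.top = nav.bottom + 8]

nav = (x=204, y=36, w=153, h=37)
violated soft preferences: none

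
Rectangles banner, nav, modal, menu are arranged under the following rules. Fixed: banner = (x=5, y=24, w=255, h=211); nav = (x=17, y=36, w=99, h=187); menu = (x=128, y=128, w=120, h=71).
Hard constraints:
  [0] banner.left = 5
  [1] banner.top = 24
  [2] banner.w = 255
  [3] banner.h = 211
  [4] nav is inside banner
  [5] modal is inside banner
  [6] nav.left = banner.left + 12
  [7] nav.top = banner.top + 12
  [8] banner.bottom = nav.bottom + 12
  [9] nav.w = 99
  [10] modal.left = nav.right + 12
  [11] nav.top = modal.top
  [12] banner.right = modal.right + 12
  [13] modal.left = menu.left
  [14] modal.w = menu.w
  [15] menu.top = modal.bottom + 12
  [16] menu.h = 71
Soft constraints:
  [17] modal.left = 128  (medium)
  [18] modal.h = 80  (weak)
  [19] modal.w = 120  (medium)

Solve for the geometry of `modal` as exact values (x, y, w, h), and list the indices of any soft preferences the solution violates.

1. modal.x = 128  [modal.left = nav.right + 12]
2. modal.y = 36  [nav.top = modal.top]
3. modal.w = 120  [banner.right = modal.right + 12]
4. modal.h = 80  [menu.top = modal.bottom + 12]

modal = (x=128, y=36, w=120, h=80)
violated soft preferences: none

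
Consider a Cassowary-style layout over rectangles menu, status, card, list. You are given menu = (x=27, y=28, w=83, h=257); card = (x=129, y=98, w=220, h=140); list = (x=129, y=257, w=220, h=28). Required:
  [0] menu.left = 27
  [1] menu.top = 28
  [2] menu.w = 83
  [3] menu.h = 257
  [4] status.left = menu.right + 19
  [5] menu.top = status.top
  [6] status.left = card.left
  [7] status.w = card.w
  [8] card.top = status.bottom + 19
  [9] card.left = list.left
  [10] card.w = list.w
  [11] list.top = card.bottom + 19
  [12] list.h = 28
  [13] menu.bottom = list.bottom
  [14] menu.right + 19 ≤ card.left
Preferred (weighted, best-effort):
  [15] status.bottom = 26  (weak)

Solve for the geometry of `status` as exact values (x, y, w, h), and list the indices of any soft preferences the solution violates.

status = (x=129, y=28, w=220, h=51)
violated soft preferences: 15

1. status.x = 129  [status.left = menu.right + 19]
2. status.y = 28  [menu.top = status.top]
3. status.w = 220  [status.w = card.w]
4. status.h = 51  [card.top = status.bottom + 19]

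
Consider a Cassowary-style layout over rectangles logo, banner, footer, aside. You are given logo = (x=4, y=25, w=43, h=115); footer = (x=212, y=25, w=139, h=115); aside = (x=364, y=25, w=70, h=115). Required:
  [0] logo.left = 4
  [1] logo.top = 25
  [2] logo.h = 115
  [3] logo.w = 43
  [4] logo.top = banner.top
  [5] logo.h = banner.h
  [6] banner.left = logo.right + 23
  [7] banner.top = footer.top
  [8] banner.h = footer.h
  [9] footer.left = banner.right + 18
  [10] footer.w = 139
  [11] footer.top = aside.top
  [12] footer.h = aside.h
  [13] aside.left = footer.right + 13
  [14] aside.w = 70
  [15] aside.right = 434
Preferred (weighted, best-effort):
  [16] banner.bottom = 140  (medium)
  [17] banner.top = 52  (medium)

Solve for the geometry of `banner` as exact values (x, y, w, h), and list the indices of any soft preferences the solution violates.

banner = (x=70, y=25, w=124, h=115)
violated soft preferences: 17

1. banner.y = 25  [logo.top = banner.top]
2. banner.h = 115  [logo.h = banner.h]
3. banner.x = 70  [banner.left = logo.right + 23]
4. banner.w = 124  [footer.left = banner.right + 18]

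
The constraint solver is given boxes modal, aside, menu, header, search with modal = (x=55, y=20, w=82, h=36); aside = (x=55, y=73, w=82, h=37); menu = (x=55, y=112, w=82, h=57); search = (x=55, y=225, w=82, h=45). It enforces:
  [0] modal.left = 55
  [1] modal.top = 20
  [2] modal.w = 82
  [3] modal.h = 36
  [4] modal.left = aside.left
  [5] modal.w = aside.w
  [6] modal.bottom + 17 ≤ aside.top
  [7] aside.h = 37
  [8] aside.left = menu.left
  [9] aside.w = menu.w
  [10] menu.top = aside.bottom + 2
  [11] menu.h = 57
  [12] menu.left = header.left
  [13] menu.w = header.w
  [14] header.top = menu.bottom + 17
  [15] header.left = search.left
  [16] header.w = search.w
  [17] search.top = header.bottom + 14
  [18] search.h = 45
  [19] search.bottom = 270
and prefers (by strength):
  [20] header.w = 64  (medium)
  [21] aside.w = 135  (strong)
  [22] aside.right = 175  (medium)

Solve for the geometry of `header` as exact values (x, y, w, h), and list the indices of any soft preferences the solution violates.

header = (x=55, y=186, w=82, h=25)
violated soft preferences: 20, 21, 22

1. header.x = 55  [menu.left = header.left]
2. header.w = 82  [menu.w = header.w]
3. header.y = 186  [header.top = menu.bottom + 17]
4. header.h = 25  [search.top = header.bottom + 14]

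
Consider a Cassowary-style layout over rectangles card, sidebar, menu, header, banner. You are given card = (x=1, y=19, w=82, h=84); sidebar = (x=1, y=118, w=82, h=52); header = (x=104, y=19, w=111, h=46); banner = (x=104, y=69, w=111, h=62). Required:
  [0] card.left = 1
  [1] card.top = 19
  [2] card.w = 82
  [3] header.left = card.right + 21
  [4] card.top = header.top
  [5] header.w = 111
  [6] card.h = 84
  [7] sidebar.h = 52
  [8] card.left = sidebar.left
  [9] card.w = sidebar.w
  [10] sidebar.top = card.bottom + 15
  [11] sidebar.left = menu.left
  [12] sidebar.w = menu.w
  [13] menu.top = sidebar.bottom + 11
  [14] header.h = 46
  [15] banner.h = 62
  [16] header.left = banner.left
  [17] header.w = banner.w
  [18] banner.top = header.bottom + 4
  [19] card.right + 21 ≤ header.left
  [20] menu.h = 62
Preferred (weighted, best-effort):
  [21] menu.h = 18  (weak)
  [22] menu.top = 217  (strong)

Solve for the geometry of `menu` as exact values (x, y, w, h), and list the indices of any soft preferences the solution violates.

1. menu.x = 1  [sidebar.left = menu.left]
2. menu.w = 82  [sidebar.w = menu.w]
3. menu.y = 181  [menu.top = sidebar.bottom + 11]
4. menu.h = 62  [menu.h = 62]

menu = (x=1, y=181, w=82, h=62)
violated soft preferences: 21, 22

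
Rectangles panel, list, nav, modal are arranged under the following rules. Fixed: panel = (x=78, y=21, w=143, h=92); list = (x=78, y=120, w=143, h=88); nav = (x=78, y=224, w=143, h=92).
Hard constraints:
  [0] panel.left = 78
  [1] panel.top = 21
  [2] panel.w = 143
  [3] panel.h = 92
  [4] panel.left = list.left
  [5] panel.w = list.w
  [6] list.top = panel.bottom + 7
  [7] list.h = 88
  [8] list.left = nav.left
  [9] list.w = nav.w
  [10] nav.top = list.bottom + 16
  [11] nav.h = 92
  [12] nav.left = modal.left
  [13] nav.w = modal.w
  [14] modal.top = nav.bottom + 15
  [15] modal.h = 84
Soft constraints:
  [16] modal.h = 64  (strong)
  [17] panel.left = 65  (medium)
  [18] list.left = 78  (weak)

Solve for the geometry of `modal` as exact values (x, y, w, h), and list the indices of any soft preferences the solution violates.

modal = (x=78, y=331, w=143, h=84)
violated soft preferences: 16, 17

1. modal.x = 78  [nav.left = modal.left]
2. modal.w = 143  [nav.w = modal.w]
3. modal.y = 331  [modal.top = nav.bottom + 15]
4. modal.h = 84  [modal.h = 84]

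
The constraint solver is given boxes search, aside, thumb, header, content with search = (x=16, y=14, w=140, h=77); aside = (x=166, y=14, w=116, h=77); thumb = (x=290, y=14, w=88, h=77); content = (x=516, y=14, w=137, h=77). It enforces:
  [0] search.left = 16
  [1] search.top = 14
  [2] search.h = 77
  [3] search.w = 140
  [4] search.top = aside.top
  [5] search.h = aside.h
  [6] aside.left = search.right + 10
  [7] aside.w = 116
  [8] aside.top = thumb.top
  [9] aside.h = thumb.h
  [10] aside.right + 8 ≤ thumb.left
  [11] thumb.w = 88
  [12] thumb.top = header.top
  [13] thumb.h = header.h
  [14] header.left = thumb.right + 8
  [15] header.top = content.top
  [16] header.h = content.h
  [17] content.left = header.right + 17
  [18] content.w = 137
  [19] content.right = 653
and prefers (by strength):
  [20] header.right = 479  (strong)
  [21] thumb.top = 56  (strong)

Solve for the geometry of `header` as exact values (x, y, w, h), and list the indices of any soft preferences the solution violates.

header = (x=386, y=14, w=113, h=77)
violated soft preferences: 20, 21

1. header.y = 14  [thumb.top = header.top]
2. header.h = 77  [thumb.h = header.h]
3. header.x = 386  [header.left = thumb.right + 8]
4. header.w = 113  [content.left = header.right + 17]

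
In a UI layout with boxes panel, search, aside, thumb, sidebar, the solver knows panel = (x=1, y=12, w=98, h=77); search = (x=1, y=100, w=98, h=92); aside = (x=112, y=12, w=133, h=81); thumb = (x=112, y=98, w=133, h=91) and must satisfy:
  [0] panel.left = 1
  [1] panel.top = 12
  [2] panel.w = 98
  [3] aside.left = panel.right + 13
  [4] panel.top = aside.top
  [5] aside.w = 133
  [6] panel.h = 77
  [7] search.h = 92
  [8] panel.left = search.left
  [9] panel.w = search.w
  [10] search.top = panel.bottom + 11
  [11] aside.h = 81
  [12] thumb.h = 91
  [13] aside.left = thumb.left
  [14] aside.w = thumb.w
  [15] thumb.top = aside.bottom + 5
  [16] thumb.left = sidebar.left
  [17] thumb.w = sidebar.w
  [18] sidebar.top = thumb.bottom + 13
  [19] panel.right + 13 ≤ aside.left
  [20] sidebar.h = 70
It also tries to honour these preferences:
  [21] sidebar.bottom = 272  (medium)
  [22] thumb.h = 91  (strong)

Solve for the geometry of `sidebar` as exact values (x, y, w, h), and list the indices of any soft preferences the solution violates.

1. sidebar.x = 112  [thumb.left = sidebar.left]
2. sidebar.w = 133  [thumb.w = sidebar.w]
3. sidebar.y = 202  [sidebar.top = thumb.bottom + 13]
4. sidebar.h = 70  [sidebar.h = 70]

sidebar = (x=112, y=202, w=133, h=70)
violated soft preferences: none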